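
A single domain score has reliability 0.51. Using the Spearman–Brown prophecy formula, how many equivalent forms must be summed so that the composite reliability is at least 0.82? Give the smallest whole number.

k ≥ ρ*(1−ρ₁)/(ρ₁(1−ρ*)) = 0.82·0.49 / (0.51·0.18) = 4.377.
Smallest integer k = 5.

5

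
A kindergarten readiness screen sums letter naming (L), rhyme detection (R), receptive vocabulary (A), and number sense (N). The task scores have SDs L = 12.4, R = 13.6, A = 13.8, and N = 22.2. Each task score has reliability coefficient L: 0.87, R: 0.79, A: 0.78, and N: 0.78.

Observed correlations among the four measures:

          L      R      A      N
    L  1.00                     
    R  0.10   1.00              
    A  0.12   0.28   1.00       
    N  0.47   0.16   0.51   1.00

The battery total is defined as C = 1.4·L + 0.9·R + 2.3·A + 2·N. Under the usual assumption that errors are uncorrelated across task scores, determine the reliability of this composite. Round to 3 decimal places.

0.882

Var(C) = 1.4²·12.4² + 0.9²·13.6² + 2.3²·13.8² + 2²·22.2² + 2·[1.26·12.4·13.6·0.10 + 3.22·12.4·13.8·0.12 + 2.8·12.4·22.2·0.47 + 2.07·13.6·13.8·0.28 + 1.8·13.6·22.2·0.16 + 4.6·13.8·22.2·0.51] = 3429.97 + 2728.18 = 6158.16.
Under uncorrelated errors the observed covariances equal the true-score covariances, so only the own-variance terms attenuate.
True-score variance = [1.4²·12.4²·0.87 + 0.9²·13.6²·0.79 + 2.3²·13.8²·0.78 + 2²·22.2²·0.78] + 2728.18 = 2704 + 2728.18 = 5432.18.
Reliability = 5432.18 / 6158.16 = 0.882.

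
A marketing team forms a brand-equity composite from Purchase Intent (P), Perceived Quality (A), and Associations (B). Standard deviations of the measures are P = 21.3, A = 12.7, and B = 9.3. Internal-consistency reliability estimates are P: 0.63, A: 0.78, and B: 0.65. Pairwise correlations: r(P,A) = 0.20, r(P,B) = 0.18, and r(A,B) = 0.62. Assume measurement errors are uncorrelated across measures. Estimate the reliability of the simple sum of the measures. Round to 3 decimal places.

Var(P+A+B) = 21.3² + 12.7² + 9.3² + 2·[21.3·12.7·0.20 + 21.3·9.3·0.18 + 12.7·9.3·0.62] = 701.47 + 325.973 = 1027.44.
Because errors are independent across components, Cov(Tᵢ,Tⱼ) = Cov(Xᵢ,Xⱼ); the off-diagonal part of the true-score variance is the same as above.
True-score variance = [21.3²·0.63 + 12.7²·0.78 + 9.3²·0.65] + 325.973 = 467.849 + 325.973 = 793.822.
Reliability = 793.822 / 1027.44 = 0.773.

0.773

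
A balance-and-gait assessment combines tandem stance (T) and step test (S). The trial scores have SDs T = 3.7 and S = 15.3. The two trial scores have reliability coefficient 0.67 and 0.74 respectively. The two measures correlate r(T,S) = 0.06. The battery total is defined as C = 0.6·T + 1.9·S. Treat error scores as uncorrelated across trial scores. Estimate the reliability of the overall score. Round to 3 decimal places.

Var(C) = 0.6²·3.7² + 1.9²·15.3² + 2·[1.14·3.7·15.3·0.06] = 849.993 + 7.74425 = 857.738.
Under uncorrelated errors the observed covariances equal the true-score covariances, so only the own-variance terms attenuate.
True-score variance = [0.6²·3.7²·0.67 + 1.9²·15.3²·0.74] + 7.74425 = 628.65 + 7.74425 = 636.394.
Reliability = 636.394 / 857.738 = 0.742.

0.742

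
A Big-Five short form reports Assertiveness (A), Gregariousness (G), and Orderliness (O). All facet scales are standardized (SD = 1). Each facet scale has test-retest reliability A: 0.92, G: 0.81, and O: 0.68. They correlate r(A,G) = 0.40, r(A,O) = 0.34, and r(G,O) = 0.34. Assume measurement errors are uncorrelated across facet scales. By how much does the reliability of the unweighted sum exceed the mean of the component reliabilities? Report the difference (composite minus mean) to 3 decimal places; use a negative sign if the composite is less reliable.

0.082

Var(sum) = 3 + 2.16 = 5.16; true-score variance = 2.41 + 2.16 = 4.57; composite reliability = 0.8857.
Mean component reliability = 0.8033.
Difference = 0.8857 − 0.8033 = 0.082.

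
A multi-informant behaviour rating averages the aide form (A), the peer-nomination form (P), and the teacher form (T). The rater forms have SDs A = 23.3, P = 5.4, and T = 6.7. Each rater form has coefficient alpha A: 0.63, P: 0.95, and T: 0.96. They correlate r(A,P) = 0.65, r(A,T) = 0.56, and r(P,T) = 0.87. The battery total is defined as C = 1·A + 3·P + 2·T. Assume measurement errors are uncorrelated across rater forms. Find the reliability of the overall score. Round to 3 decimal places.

0.900

Var(C) = 23.3² + 3²·5.4² + 2²·6.7² + 2·[3·23.3·5.4·0.65 + 2·23.3·6.7·0.56 + 6·5.4·6.7·0.87] = 984.89 + 1218.1 = 2202.99.
Because errors are independent across components, Cov(Tᵢ,Tⱼ) = Cov(Xᵢ,Xⱼ); the off-diagonal part of the true-score variance is the same as above.
True-score variance = [23.3²·0.63 + 3²·5.4²·0.95 + 2²·6.7²·0.96] + 1218.1 = 763.716 + 1218.1 = 1981.82.
Reliability = 1981.82 / 2202.99 = 0.900.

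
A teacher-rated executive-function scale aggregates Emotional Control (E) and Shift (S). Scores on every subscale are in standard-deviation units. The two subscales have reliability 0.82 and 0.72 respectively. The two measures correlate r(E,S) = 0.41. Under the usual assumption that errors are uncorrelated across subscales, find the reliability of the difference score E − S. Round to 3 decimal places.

0.610

Var(E−S) = 1 + 1 − 2·0.41 = 2 − 0.82 = 1.18.
Because errors are independent across components, Cov(Tᵢ,Tⱼ) = Cov(Xᵢ,Xⱼ); the off-diagonal part of the true-score variance is the same as above.
True-score variance = [0.82 + 0.72] − 0.82 = 1.54 − 0.82 = 0.72.
Reliability = 0.72 / 1.18 = 0.610.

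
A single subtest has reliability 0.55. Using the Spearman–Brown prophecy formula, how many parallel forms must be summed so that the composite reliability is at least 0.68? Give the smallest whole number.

2

k ≥ ρ*(1−ρ₁)/(ρ₁(1−ρ*)) = 0.68·0.45 / (0.55·0.32) = 1.739.
Smallest integer k = 2.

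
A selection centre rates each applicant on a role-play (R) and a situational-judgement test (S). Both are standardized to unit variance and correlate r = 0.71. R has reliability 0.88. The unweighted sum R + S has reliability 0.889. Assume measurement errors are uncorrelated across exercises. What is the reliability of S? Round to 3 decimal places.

0.740

Var(R+S) = 2 + 2·0.71 = 3.420.
True-score variance = ρ_R + ρ_S + 2·0.71, so 0.889 = (0.88 + ρ_S + 1.42) / 3.420.
ρ_S = 0.889·3.420 − 0.88 − 1.42 = 0.740.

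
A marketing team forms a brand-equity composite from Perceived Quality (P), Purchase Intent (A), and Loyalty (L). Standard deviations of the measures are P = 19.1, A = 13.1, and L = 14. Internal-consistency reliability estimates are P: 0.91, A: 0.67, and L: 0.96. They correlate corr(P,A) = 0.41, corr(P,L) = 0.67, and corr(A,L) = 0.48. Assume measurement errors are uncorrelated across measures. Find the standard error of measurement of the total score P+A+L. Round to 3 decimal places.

Var(total) = 732.42 + 739.552 = 1471.97.
True-score variance = 635.116 + 739.552 = 1374.67, so reliability = 0.9339.
Error variance = 1471.97 − 1374.67 = 97.3042; SEM = √97.3042 = 9.864.

9.864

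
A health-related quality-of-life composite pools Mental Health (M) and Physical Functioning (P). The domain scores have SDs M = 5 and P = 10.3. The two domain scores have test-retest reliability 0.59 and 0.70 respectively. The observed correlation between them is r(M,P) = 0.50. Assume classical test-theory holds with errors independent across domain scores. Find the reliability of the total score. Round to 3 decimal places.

0.770

Var(M+P) = 5² + 10.3² + 2·[5·10.3·0.50] = 131.09 + 51.5 = 182.59.
Under uncorrelated errors the observed covariances equal the true-score covariances, so only the own-variance terms attenuate.
True-score variance = [5²·0.59 + 10.3²·0.70] + 51.5 = 89.013 + 51.5 = 140.513.
Reliability = 140.513 / 182.59 = 0.770.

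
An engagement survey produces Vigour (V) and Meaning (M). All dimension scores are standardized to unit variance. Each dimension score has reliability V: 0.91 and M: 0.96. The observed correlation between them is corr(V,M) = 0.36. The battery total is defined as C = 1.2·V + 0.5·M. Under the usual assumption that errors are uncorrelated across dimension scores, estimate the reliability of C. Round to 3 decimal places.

Var(C) = 1.2² + 0.5² + 2·[0.6·0.36] = 1.69 + 0.432 = 2.122.
Because errors are independent across components, Cov(Tᵢ,Tⱼ) = Cov(Xᵢ,Xⱼ); the off-diagonal part of the true-score variance is the same as above.
True-score variance = [1.2²·0.91 + 0.5²·0.96] + 0.432 = 1.5504 + 0.432 = 1.9824.
Reliability = 1.9824 / 2.122 = 0.934.

0.934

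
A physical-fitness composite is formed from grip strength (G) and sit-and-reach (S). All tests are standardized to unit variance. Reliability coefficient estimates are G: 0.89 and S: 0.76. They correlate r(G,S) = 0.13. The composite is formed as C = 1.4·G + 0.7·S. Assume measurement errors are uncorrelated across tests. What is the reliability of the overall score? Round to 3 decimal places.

Var(C) = 1.4² + 0.7² + 2·[0.98·0.13] = 2.45 + 0.2548 = 2.7048.
Under uncorrelated errors the observed covariances equal the true-score covariances, so only the own-variance terms attenuate.
True-score variance = [1.4²·0.89 + 0.7²·0.76] + 0.2548 = 2.1168 + 0.2548 = 2.3716.
Reliability = 2.3716 / 2.7048 = 0.877.

0.877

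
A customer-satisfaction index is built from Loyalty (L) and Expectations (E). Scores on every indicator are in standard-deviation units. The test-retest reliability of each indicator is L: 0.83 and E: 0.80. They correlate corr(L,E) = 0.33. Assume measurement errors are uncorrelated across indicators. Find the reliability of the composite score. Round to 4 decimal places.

0.8609

Var(L+E) = 2 + 2·[0.33] = 2 + 0.66 = 2.66.
Under uncorrelated errors the observed covariances equal the true-score covariances, so only the own-variance terms attenuate.
True-score variance = [0.83 + 0.80] + 0.66 = 1.63 + 0.66 = 2.29.
Reliability = 2.29 / 2.66 = 0.8609.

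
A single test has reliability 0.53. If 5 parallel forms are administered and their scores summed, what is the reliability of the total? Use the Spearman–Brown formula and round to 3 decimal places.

0.849

ρ_k = kρ / (1 + (k−1)ρ) = 5·0.53 / (1 + 4·0.53) = 2.650 / 3.120 = 0.849.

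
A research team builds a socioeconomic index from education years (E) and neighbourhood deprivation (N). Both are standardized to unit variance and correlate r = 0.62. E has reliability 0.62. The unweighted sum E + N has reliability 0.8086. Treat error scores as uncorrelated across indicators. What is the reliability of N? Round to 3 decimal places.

0.760

Var(E+N) = 2 + 2·0.62 = 3.240.
True-score variance = ρ_E + ρ_N + 2·0.62, so 0.8086 = (0.62 + ρ_N + 1.24) / 3.240.
ρ_N = 0.8086·3.240 − 0.62 − 1.24 = 0.760.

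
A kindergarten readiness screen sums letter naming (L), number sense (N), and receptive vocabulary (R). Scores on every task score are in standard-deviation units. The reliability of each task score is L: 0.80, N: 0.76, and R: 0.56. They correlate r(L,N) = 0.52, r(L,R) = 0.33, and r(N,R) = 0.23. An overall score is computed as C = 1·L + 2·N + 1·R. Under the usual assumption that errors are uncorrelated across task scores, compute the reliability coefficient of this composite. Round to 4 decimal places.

0.8344

Var(C) = 1 + 2² + 1 + 2·[2·0.52 + 0.33 + 2·0.23] = 6 + 3.66 = 9.66.
Because errors are independent across components, Cov(Tᵢ,Tⱼ) = Cov(Xᵢ,Xⱼ); the off-diagonal part of the true-score variance is the same as above.
True-score variance = [0.80 + 2²·0.76 + 0.56] + 3.66 = 4.4 + 3.66 = 8.06.
Reliability = 8.06 / 9.66 = 0.8344.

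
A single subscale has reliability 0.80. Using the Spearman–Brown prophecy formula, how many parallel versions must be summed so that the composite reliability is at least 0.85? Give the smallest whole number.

2

k ≥ ρ*(1−ρ₁)/(ρ₁(1−ρ*)) = 0.85·0.20 / (0.80·0.15) = 1.417.
Smallest integer k = 2.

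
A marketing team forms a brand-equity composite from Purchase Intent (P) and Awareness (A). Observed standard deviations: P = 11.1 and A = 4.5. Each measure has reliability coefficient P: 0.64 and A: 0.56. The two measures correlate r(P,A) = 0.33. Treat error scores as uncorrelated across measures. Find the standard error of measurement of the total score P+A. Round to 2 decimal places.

7.30

Var(total) = 143.46 + 32.967 = 176.427.
True-score variance = 90.1944 + 32.967 = 123.161, so reliability = 0.6981.
Error variance = 176.427 − 123.161 = 53.2656; SEM = √53.2656 = 7.30.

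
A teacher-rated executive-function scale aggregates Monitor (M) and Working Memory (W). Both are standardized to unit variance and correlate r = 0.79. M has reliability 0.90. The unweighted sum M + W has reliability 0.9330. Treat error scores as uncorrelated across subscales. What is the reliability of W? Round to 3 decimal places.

Var(M+W) = 2 + 2·0.79 = 3.580.
True-score variance = ρ_M + ρ_W + 2·0.79, so 0.9330 = (0.90 + ρ_W + 1.58) / 3.580.
ρ_W = 0.9330·3.580 − 0.90 − 1.58 = 0.860.

0.860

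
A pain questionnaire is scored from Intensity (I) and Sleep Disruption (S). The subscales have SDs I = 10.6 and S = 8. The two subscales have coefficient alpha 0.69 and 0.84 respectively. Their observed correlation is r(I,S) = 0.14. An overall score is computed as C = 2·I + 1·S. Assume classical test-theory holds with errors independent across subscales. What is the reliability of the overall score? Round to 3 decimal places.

Var(C) = 2²·10.6² + 8² + 2·[2·10.6·8·0.14] = 513.44 + 47.488 = 560.928.
Because errors are independent across components, Cov(Tᵢ,Tⱼ) = Cov(Xᵢ,Xⱼ); the off-diagonal part of the true-score variance is the same as above.
True-score variance = [2²·10.6²·0.69 + 8²·0.84] + 47.488 = 363.874 + 47.488 = 411.362.
Reliability = 411.362 / 560.928 = 0.733.

0.733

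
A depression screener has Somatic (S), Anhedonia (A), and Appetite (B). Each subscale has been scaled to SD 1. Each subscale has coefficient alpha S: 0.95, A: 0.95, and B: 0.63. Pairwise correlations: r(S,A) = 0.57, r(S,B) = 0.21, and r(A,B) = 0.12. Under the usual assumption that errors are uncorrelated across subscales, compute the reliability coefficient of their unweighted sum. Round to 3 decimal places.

Var(S+A+B) = 3 + 2·[0.57 + 0.21 + 0.12] = 3 + 1.8 = 4.8.
Because errors are independent across components, Cov(Tᵢ,Tⱼ) = Cov(Xᵢ,Xⱼ); the off-diagonal part of the true-score variance is the same as above.
True-score variance = [0.95 + 0.95 + 0.63] + 1.8 = 2.53 + 1.8 = 4.33.
Reliability = 4.33 / 4.8 = 0.902.

0.902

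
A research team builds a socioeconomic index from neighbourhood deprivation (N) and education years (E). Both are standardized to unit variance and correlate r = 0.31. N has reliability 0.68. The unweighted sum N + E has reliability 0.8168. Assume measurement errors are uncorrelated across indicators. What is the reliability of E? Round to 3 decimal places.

Var(N+E) = 2 + 2·0.31 = 2.620.
True-score variance = ρ_N + ρ_E + 2·0.31, so 0.8168 = (0.68 + ρ_E + 0.62) / 2.620.
ρ_E = 0.8168·2.620 − 0.68 − 0.62 = 0.840.

0.840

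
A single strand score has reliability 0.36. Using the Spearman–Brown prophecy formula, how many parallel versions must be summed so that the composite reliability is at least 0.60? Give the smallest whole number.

3

k ≥ ρ*(1−ρ₁)/(ρ₁(1−ρ*)) = 0.60·0.64 / (0.36·0.40) = 2.667.
Smallest integer k = 3.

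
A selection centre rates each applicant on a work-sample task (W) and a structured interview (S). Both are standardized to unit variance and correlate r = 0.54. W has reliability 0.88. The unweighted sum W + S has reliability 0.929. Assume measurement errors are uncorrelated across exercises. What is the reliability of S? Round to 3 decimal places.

0.901

Var(W+S) = 2 + 2·0.54 = 3.080.
True-score variance = ρ_W + ρ_S + 2·0.54, so 0.929 = (0.88 + ρ_S + 1.08) / 3.080.
ρ_S = 0.929·3.080 − 0.88 − 1.08 = 0.901.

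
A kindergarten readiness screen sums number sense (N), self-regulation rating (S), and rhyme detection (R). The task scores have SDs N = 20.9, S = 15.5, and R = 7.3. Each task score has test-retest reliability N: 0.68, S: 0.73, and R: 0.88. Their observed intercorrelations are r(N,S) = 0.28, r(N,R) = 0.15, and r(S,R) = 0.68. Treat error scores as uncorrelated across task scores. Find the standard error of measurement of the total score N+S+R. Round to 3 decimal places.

14.527

Var(total) = 730.35 + 381.067 = 1111.42.
True-score variance = 519.308 + 381.067 = 900.375, so reliability = 0.8101.
Error variance = 1111.42 − 900.375 = 211.041; SEM = √211.041 = 14.527.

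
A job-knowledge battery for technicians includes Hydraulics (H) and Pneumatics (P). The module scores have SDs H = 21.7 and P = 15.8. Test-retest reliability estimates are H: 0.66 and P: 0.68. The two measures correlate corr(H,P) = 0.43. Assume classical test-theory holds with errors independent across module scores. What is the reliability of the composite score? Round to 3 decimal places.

Var(H+P) = 21.7² + 15.8² + 2·[21.7·15.8·0.43] = 720.53 + 294.86 = 1015.39.
Under uncorrelated errors the observed covariances equal the true-score covariances, so only the own-variance terms attenuate.
True-score variance = [21.7²·0.66 + 15.8²·0.68] + 294.86 = 480.543 + 294.86 = 775.402.
Reliability = 775.402 / 1015.39 = 0.764.

0.764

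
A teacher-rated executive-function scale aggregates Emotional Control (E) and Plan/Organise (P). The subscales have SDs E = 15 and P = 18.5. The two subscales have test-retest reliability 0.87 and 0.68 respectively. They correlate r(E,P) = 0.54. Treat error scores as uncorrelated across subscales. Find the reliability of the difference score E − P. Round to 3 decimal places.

Var(E−P) = 15² + 18.5² − 2·15·18.5·0.54 = 567.25 − 299.7 = 267.55.
Under uncorrelated errors the observed covariances equal the true-score covariances, so only the own-variance terms attenuate.
True-score variance = [15²·0.87 + 18.5²·0.68] − 299.7 = 428.48 − 299.7 = 128.78.
Reliability = 128.78 / 267.55 = 0.481.

0.481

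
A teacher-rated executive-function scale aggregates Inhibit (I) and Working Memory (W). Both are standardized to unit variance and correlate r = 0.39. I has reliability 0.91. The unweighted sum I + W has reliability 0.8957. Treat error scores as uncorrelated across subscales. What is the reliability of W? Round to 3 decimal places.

0.800

Var(I+W) = 2 + 2·0.39 = 2.780.
True-score variance = ρ_I + ρ_W + 2·0.39, so 0.8957 = (0.91 + ρ_W + 0.78) / 2.780.
ρ_W = 0.8957·2.780 − 0.91 − 0.78 = 0.800.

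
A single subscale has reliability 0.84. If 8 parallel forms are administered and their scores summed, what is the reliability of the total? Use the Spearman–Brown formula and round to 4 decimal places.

0.9767

ρ_k = kρ / (1 + (k−1)ρ) = 8·0.84 / (1 + 7·0.84) = 6.720 / 6.880 = 0.9767.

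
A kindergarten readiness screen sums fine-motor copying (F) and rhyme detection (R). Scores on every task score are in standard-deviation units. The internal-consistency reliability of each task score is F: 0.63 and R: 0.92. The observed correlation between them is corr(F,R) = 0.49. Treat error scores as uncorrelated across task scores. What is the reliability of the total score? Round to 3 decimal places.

0.849

Var(F+R) = 2 + 2·[0.49] = 2 + 0.98 = 2.98.
Because errors are independent across components, Cov(Tᵢ,Tⱼ) = Cov(Xᵢ,Xⱼ); the off-diagonal part of the true-score variance is the same as above.
True-score variance = [0.63 + 0.92] + 0.98 = 1.55 + 0.98 = 2.53.
Reliability = 2.53 / 2.98 = 0.849.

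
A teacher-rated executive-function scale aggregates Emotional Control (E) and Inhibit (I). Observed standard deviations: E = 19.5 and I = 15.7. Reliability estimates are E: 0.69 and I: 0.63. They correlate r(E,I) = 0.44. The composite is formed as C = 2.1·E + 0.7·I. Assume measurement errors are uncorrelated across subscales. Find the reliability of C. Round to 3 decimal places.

0.743

Var(C) = 2.1²·19.5² + 0.7²·15.7² + 2·[1.47·19.5·15.7·0.44] = 1797.68 + 396.036 = 2193.72.
With uncorrelated errors the cross-covariances are all true-score covariance, so they carry over unchanged; only the diagonal terms shrink to ρᵢσᵢ².
True-score variance = [2.1²·19.5²·0.69 + 0.7²·15.7²·0.63] + 396.036 = 1233.15 + 396.036 = 1629.19.
Reliability = 1629.19 / 2193.72 = 0.743.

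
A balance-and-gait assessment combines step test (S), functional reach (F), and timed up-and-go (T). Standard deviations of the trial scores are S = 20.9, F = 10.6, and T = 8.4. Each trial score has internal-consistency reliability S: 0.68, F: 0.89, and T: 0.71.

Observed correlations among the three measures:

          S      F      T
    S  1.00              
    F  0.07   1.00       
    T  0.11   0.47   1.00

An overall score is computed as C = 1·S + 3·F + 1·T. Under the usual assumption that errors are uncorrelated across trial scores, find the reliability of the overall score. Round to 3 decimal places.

Var(C) = 20.9² + 3²·10.6² + 8.4² + 2·[3·20.9·10.6·0.07 + 20.9·8.4·0.11 + 3·10.6·8.4·0.47] = 1518.61 + 382.763 = 1901.37.
Under uncorrelated errors the observed covariances equal the true-score covariances, so only the own-variance terms attenuate.
True-score variance = [20.9²·0.68 + 3²·10.6²·0.89 + 8.4²·0.71] + 382.763 = 1247.13 + 382.763 = 1629.89.
Reliability = 1629.89 / 1901.37 = 0.857.

0.857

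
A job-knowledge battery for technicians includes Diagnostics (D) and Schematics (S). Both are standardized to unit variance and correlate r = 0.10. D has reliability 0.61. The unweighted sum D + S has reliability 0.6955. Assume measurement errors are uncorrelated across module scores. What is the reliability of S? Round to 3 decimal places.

Var(D+S) = 2 + 2·0.10 = 2.200.
True-score variance = ρ_D + ρ_S + 2·0.10, so 0.6955 = (0.61 + ρ_S + 0.20) / 2.200.
ρ_S = 0.6955·2.200 − 0.61 − 0.20 = 0.720.

0.720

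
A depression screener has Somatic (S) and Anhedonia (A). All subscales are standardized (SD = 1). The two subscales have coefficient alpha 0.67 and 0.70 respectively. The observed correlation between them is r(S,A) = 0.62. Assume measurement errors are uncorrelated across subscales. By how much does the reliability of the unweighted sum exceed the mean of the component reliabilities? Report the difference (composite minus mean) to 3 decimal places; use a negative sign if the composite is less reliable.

Var(sum) = 2 + 1.24 = 3.24; true-score variance = 1.37 + 1.24 = 2.61; composite reliability = 0.8056.
Mean component reliability = 0.6850.
Difference = 0.8056 − 0.6850 = 0.121.

0.121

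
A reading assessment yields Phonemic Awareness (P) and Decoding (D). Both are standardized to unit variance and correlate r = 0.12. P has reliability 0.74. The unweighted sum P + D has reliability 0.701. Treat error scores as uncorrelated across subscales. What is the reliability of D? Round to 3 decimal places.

Var(P+D) = 2 + 2·0.12 = 2.240.
True-score variance = ρ_P + ρ_D + 2·0.12, so 0.701 = (0.74 + ρ_D + 0.24) / 2.240.
ρ_D = 0.701·2.240 − 0.74 − 0.24 = 0.590.

0.590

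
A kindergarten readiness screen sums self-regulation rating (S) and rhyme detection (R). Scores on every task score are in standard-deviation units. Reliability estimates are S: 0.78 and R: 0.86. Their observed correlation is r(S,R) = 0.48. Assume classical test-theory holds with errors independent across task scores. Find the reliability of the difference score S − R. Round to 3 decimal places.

0.654

Var(S−R) = 1 + 1 − 2·0.48 = 2 − 0.96 = 1.04.
With uncorrelated errors the cross-covariances are all true-score covariance, so they carry over unchanged; only the diagonal terms shrink to ρᵢσᵢ².
True-score variance = [0.78 + 0.86] − 0.96 = 1.64 − 0.96 = 0.68.
Reliability = 0.68 / 1.04 = 0.654.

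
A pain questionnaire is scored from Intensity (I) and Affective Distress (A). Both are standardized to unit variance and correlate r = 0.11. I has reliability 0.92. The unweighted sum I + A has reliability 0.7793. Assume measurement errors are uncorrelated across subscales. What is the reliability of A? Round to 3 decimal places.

Var(I+A) = 2 + 2·0.11 = 2.220.
True-score variance = ρ_I + ρ_A + 2·0.11, so 0.7793 = (0.92 + ρ_A + 0.22) / 2.220.
ρ_A = 0.7793·2.220 − 0.92 − 0.22 = 0.590.

0.590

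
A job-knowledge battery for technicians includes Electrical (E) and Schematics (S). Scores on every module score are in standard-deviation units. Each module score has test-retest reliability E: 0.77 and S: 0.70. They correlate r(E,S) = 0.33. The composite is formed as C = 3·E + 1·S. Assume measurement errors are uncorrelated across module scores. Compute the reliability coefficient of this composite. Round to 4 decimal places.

Var(C) = 3² + 1 + 2·[3·0.33] = 10 + 1.98 = 11.98.
Because errors are independent across components, Cov(Tᵢ,Tⱼ) = Cov(Xᵢ,Xⱼ); the off-diagonal part of the true-score variance is the same as above.
True-score variance = [3²·0.77 + 0.70] + 1.98 = 7.63 + 1.98 = 9.61.
Reliability = 9.61 / 11.98 = 0.8022.

0.8022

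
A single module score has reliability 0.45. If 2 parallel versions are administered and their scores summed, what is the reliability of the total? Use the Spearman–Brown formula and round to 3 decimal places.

0.621

ρ_k = kρ / (1 + (k−1)ρ) = 2·0.45 / (1 + 1·0.45) = 0.900 / 1.450 = 0.621.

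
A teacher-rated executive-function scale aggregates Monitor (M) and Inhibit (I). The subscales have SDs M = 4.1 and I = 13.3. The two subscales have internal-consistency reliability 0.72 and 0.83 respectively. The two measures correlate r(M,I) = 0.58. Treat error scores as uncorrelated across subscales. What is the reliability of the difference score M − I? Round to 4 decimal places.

0.7334

Var(M−I) = 4.1² + 13.3² − 2·4.1·13.3·0.58 = 193.7 − 63.2548 = 130.445.
With uncorrelated errors the cross-covariances are all true-score covariance, so they carry over unchanged; only the diagonal terms shrink to ρᵢσᵢ².
True-score variance = [4.1²·0.72 + 13.3²·0.83] − 63.2548 = 158.922 − 63.2548 = 95.6671.
Reliability = 95.6671 / 130.445 = 0.7334.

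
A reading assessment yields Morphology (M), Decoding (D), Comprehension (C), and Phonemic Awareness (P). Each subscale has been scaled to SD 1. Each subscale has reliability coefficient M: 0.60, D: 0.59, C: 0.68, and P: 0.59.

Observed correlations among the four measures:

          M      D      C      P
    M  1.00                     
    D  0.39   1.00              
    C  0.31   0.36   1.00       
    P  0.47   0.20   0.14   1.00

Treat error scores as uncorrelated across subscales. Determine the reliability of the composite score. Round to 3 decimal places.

Var(M+D+C+P) = 4 + 2·[0.39 + 0.31 + 0.47 + 0.36 + 0.20 + 0.14] = 4 + 3.74 = 7.74.
Under uncorrelated errors the observed covariances equal the true-score covariances, so only the own-variance terms attenuate.
True-score variance = [0.60 + 0.59 + 0.68 + 0.59] + 3.74 = 2.46 + 3.74 = 6.2.
Reliability = 6.2 / 7.74 = 0.801.

0.801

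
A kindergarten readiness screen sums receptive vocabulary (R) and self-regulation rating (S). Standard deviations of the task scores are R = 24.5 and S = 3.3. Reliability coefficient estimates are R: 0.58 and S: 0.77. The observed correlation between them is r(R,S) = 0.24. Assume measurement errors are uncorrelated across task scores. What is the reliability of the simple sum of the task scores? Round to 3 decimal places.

0.608

Var(R+S) = 24.5² + 3.3² + 2·[24.5·3.3·0.24] = 611.14 + 38.808 = 649.948.
Under uncorrelated errors the observed covariances equal the true-score covariances, so only the own-variance terms attenuate.
True-score variance = [24.5²·0.58 + 3.3²·0.77] + 38.808 = 356.53 + 38.808 = 395.338.
Reliability = 395.338 / 649.948 = 0.608.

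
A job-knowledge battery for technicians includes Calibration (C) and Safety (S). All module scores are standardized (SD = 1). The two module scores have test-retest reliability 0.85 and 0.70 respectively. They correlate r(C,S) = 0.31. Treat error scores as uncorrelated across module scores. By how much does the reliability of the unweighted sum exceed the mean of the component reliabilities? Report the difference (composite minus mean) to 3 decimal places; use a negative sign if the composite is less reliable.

0.053

Var(sum) = 2 + 0.62 = 2.62; true-score variance = 1.55 + 0.62 = 2.17; composite reliability = 0.8282.
Mean component reliability = 0.7750.
Difference = 0.8282 − 0.7750 = 0.053.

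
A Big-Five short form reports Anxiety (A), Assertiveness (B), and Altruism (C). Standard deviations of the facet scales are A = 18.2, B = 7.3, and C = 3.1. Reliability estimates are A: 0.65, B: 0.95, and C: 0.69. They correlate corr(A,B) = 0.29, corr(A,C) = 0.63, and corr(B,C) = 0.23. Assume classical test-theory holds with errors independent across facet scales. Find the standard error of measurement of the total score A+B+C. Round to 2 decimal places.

Var(total) = 394.14 + 158.558 = 552.698.
True-score variance = 272.562 + 158.558 = 431.12, so reliability = 0.7800.
Error variance = 552.698 − 431.12 = 121.578; SEM = √121.578 = 11.03.

11.03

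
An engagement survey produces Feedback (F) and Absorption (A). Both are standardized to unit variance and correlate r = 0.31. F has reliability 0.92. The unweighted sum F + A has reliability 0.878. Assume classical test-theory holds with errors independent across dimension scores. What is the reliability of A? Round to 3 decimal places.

0.760

Var(F+A) = 2 + 2·0.31 = 2.620.
True-score variance = ρ_F + ρ_A + 2·0.31, so 0.878 = (0.92 + ρ_A + 0.62) / 2.620.
ρ_A = 0.878·2.620 − 0.92 − 0.62 = 0.760.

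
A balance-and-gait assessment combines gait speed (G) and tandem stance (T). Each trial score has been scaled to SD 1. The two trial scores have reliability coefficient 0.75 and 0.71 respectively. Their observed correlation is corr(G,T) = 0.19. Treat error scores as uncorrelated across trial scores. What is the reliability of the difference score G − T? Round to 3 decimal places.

Var(G−T) = 1 + 1 − 2·0.19 = 2 − 0.38 = 1.62.
With uncorrelated errors the cross-covariances are all true-score covariance, so they carry over unchanged; only the diagonal terms shrink to ρᵢσᵢ².
True-score variance = [0.75 + 0.71] − 0.38 = 1.46 − 0.38 = 1.08.
Reliability = 1.08 / 1.62 = 0.667.

0.667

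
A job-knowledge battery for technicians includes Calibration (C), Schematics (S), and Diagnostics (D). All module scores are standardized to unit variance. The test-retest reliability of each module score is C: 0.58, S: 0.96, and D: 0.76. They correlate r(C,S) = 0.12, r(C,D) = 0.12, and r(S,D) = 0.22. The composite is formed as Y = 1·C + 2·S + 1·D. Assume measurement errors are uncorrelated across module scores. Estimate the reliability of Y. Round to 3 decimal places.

Var(Y) = 1 + 2² + 1 + 2·[2·0.12 + 0.12 + 2·0.22] = 6 + 1.6 = 7.6.
Under uncorrelated errors the observed covariances equal the true-score covariances, so only the own-variance terms attenuate.
True-score variance = [0.58 + 2²·0.96 + 0.76] + 1.6 = 5.18 + 1.6 = 6.78.
Reliability = 6.78 / 7.6 = 0.892.

0.892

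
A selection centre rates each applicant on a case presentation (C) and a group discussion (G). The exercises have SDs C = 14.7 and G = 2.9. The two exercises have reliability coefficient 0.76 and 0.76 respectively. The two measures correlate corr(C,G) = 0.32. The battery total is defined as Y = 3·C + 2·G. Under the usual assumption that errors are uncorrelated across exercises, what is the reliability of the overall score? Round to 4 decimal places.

0.7783

Var(Y) = 3²·14.7² + 2²·2.9² + 2·[6·14.7·2.9·0.32] = 1978.45 + 163.699 = 2142.15.
With uncorrelated errors the cross-covariances are all true-score covariance, so they carry over unchanged; only the diagonal terms shrink to ρᵢσᵢ².
True-score variance = [3²·14.7²·0.76 + 2²·2.9²·0.76] + 163.699 = 1503.62 + 163.699 = 1667.32.
Reliability = 1667.32 / 2142.15 = 0.7783.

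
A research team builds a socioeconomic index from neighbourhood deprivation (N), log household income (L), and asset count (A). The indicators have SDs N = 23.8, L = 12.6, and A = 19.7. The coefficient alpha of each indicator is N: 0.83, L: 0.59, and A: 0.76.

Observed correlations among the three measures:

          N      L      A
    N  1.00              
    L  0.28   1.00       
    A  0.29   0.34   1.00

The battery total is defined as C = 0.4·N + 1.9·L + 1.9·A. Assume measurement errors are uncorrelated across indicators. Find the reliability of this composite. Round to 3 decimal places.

Var(C) = 0.4²·23.8² + 1.9²·12.6² + 1.9²·19.7² + 2·[0.76·23.8·12.6·0.28 + 0.76·23.8·19.7·0.29 + 3.61·12.6·19.7·0.34] = 2064.76 + 943.633 = 3008.39.
Because errors are independent across components, Cov(Tᵢ,Tⱼ) = Cov(Xᵢ,Xⱼ); the off-diagonal part of the true-score variance is the same as above.
True-score variance = [0.4²·23.8²·0.83 + 1.9²·12.6²·0.59 + 1.9²·19.7²·0.76] + 943.633 = 1478.13 + 943.633 = 2421.76.
Reliability = 2421.76 / 3008.39 = 0.805.

0.805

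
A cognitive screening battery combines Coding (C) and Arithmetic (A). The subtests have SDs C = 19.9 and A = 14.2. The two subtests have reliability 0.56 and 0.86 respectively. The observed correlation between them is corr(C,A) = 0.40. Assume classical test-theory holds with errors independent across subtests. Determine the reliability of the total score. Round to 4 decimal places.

Var(C+A) = 19.9² + 14.2² + 2·[19.9·14.2·0.40] = 597.65 + 226.064 = 823.714.
Because errors are independent across components, Cov(Tᵢ,Tⱼ) = Cov(Xᵢ,Xⱼ); the off-diagonal part of the true-score variance is the same as above.
True-score variance = [19.9²·0.56 + 14.2²·0.86] + 226.064 = 395.176 + 226.064 = 621.24.
Reliability = 621.24 / 823.714 = 0.7542.

0.7542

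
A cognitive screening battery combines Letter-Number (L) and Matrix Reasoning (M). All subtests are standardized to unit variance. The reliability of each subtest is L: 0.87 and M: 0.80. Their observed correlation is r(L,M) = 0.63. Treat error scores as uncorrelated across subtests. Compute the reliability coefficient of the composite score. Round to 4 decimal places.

0.8988

Var(L+M) = 2 + 2·[0.63] = 2 + 1.26 = 3.26.
With uncorrelated errors the cross-covariances are all true-score covariance, so they carry over unchanged; only the diagonal terms shrink to ρᵢσᵢ².
True-score variance = [0.87 + 0.80] + 1.26 = 1.67 + 1.26 = 2.93.
Reliability = 2.93 / 3.26 = 0.8988.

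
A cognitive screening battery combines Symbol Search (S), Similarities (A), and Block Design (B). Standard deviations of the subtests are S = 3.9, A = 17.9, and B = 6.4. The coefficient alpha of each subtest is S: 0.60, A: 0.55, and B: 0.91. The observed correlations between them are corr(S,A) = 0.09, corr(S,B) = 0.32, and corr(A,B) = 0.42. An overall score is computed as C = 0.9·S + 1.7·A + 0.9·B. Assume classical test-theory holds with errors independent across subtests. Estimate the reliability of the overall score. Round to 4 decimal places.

0.6311

Var(C) = 0.9²·3.9² + 1.7²·17.9² + 0.9²·6.4² + 2·[1.53·3.9·17.9·0.09 + 0.81·3.9·6.4·0.32 + 1.53·17.9·6.4·0.42] = 971.483 + 179.397 = 1150.88.
Because errors are independent across components, Cov(Tᵢ,Tⱼ) = Cov(Xᵢ,Xⱼ); the off-diagonal part of the true-score variance is the same as above.
True-score variance = [0.9²·3.9²·0.60 + 1.7²·17.9²·0.55 + 0.9²·6.4²·0.91] + 179.397 = 546.875 + 179.397 = 726.273.
Reliability = 726.273 / 1150.88 = 0.6311.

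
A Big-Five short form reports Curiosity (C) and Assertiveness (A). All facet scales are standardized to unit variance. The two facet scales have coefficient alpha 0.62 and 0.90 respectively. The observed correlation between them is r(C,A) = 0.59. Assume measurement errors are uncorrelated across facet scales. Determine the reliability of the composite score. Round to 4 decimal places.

Var(C+A) = 2 + 2·[0.59] = 2 + 1.18 = 3.18.
Under uncorrelated errors the observed covariances equal the true-score covariances, so only the own-variance terms attenuate.
True-score variance = [0.62 + 0.90] + 1.18 = 1.52 + 1.18 = 2.7.
Reliability = 2.7 / 3.18 = 0.8491.

0.8491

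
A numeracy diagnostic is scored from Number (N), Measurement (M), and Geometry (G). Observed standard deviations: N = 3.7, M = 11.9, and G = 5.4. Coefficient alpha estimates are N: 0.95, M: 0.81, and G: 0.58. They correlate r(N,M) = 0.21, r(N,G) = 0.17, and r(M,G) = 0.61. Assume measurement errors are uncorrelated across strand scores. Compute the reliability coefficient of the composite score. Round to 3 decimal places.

Var(N+M+G) = 3.7² + 11.9² + 5.4² + 2·[3.7·11.9·0.21 + 3.7·5.4·0.17 + 11.9·5.4·0.61] = 184.46 + 103.683 = 288.143.
Because errors are independent across components, Cov(Tᵢ,Tⱼ) = Cov(Xᵢ,Xⱼ); the off-diagonal part of the true-score variance is the same as above.
True-score variance = [3.7²·0.95 + 11.9²·0.81 + 5.4²·0.58] + 103.683 = 144.622 + 103.683 = 248.305.
Reliability = 248.305 / 288.143 = 0.862.

0.862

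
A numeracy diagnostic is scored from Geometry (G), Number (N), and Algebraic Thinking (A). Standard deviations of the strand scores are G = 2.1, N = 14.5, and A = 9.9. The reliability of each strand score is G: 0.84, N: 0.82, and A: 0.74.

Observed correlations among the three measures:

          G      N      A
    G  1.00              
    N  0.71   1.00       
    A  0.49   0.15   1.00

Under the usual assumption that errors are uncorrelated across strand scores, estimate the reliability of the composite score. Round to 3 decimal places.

Var(G+N+A) = 2.1² + 14.5² + 9.9² + 2·[2.1·14.5·0.71 + 2.1·9.9·0.49 + 14.5·9.9·0.15] = 312.67 + 106.678 = 419.348.
Under uncorrelated errors the observed covariances equal the true-score covariances, so only the own-variance terms attenuate.
True-score variance = [2.1²·0.84 + 14.5²·0.82 + 9.9²·0.74] + 106.678 = 248.637 + 106.678 = 355.315.
Reliability = 355.315 / 419.348 = 0.847.

0.847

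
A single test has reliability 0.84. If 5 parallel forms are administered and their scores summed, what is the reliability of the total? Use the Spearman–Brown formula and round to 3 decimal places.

ρ_k = kρ / (1 + (k−1)ρ) = 5·0.84 / (1 + 4·0.84) = 4.200 / 4.360 = 0.963.

0.963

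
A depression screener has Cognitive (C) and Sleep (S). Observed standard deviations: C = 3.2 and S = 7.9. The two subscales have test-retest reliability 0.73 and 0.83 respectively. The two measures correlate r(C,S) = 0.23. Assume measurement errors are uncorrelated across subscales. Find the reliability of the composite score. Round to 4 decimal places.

0.8413

Var(C+S) = 3.2² + 7.9² + 2·[3.2·7.9·0.23] = 72.65 + 11.6288 = 84.2788.
Under uncorrelated errors the observed covariances equal the true-score covariances, so only the own-variance terms attenuate.
True-score variance = [3.2²·0.73 + 7.9²·0.83] + 11.6288 = 59.2755 + 11.6288 = 70.9043.
Reliability = 70.9043 / 84.2788 = 0.8413.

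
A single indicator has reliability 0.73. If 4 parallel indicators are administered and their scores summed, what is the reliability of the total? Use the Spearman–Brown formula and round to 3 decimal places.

ρ_k = kρ / (1 + (k−1)ρ) = 4·0.73 / (1 + 3·0.73) = 2.920 / 3.190 = 0.915.

0.915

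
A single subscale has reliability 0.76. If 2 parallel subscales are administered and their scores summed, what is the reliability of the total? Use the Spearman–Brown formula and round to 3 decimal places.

ρ_k = kρ / (1 + (k−1)ρ) = 2·0.76 / (1 + 1·0.76) = 1.520 / 1.760 = 0.864.

0.864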